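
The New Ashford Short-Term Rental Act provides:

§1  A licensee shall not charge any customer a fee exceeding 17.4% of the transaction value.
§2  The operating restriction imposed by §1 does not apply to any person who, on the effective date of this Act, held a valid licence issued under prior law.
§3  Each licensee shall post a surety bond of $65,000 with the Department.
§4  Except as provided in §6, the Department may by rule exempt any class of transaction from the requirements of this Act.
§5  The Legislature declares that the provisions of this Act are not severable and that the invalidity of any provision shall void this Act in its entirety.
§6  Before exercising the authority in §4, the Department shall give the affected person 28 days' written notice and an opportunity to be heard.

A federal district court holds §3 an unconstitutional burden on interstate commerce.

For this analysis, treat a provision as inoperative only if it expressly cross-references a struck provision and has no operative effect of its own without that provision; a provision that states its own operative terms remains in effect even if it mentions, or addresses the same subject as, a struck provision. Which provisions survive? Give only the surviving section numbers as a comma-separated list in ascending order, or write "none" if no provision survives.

§3 is struck. Nothing else in the Act is defined by reference to §3. §5 provides that the Act is not severable, so the invalidity of any one provision voids the entire Act. No provision of the Act survives.

none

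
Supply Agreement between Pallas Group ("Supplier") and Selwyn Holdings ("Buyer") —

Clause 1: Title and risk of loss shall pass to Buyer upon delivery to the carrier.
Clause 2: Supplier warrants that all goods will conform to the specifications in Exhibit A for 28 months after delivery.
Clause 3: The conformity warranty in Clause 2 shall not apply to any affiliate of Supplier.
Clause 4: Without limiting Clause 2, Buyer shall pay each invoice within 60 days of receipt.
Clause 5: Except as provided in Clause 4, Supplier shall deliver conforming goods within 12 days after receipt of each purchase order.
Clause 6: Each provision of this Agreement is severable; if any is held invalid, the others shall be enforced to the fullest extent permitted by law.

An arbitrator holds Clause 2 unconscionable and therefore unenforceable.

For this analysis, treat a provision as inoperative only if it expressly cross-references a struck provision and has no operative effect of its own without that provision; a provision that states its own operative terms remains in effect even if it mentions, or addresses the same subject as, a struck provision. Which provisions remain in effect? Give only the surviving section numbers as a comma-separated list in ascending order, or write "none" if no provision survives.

Clause 2 is struck. Clause 3 has no operative effect of its own apart from Clause 2 and is therefore inoperative. Although Clause 4 refers to Clause 2, its operative terms do not depend on Clause 2, so it remains in effect. Under the severability clause in Clause 6, the remaining provisions continue in force. That leaves Clause 1, Clause 4, Clause 5, and Clause 6 in effect.

1, 4, 5, 6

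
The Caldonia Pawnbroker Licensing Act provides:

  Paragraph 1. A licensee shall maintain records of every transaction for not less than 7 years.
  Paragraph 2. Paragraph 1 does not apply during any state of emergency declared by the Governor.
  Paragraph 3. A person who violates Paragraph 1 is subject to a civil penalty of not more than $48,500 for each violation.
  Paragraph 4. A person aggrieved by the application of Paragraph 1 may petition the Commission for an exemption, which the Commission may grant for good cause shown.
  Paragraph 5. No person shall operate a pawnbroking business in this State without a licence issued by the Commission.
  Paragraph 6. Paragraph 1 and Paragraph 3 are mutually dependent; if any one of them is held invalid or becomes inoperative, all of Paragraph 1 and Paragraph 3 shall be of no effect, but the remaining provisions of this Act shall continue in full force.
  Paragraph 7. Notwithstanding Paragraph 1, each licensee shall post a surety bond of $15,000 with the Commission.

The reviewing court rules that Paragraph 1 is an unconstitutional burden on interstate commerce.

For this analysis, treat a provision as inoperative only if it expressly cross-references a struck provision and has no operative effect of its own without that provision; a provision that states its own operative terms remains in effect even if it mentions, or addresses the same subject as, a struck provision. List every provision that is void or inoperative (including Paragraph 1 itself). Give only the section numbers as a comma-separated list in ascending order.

Paragraph 1 is struck. Paragraph 2 merely fixes the emergency suspension of Paragraph 1; with Paragraph 1 gone it has nothing to operate on and falls away. The only function of Paragraph 3 is the civil penalty for violating Paragraph 1, so it cannot stand once Paragraph 1 is removed. The only function of Paragraph 4 is the exemption procedure for Paragraph 1, so it cannot stand once Paragraph 1 is removed. Although Paragraph 7 refers to Paragraph 1, its operative terms do not depend on Paragraph 1, so it remains in effect. Paragraph 6 declares Paragraph 1 and Paragraph 3 mutually dependent; since one of them has fallen, all of them are of no effect. The remainder continues in force under Paragraph 6. Paragraph 5, Paragraph 6, and Paragraph 7 remain in effect.

1, 2, 3, 4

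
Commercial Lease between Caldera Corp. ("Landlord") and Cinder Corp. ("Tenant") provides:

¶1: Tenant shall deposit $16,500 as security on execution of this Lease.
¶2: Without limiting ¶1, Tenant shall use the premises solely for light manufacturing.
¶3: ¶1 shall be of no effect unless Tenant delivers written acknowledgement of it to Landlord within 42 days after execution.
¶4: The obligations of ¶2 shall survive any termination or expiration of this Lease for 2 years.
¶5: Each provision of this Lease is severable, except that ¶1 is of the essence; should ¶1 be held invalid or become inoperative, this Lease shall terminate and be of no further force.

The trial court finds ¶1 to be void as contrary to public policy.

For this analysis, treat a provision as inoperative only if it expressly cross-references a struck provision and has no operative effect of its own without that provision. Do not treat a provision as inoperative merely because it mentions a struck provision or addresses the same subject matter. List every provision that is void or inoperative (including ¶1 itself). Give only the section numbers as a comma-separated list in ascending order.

1, 2, 3, 4, 5

¶1 is struck. The only function of ¶3 is the acknowledgement condition for ¶1, so it cannot stand once ¶1 is removed. ¶5 makes ¶1 an essential term, and ¶1 is the provision held invalid; under ¶5, the entire Lease is therefore void. No provision of the Lease survives.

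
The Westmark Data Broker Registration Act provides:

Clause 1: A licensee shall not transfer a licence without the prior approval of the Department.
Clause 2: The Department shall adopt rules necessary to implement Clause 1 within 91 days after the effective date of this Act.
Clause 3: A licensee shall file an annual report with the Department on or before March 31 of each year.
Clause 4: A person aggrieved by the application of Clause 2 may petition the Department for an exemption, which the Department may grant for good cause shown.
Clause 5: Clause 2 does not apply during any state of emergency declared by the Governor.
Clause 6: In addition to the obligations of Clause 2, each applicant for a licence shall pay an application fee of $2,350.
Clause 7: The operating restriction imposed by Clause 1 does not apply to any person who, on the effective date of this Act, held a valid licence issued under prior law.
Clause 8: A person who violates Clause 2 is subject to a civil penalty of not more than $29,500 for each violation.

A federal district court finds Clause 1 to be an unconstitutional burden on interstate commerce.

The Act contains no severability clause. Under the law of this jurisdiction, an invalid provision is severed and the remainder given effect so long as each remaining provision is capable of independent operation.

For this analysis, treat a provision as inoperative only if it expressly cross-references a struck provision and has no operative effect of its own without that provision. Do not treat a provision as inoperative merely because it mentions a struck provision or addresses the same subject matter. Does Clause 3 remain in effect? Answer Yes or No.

Clause 1 is struck. Clause 2 operates only by reference to Clause 1, so it falls with Clause 1. Clause 7 has no operative effect of its own apart from Clause 1 and is therefore inoperative. The only function of Clause 4 is the exemption procedure for Clause 2, so it cannot stand once Clause 2 is removed. Clause 5 has no operative effect of its own apart from Clause 2 and is therefore inoperative. Clause 8 operates only by reference to Clause 2, so it falls with Clause 2. Although Clause 6 refers to Clause 2, its operative terms do not depend on Clause 2, so it remains in effect. With no severability clause, the stated default rule severs what cannot stand and enforces each remaining provision that can operate on its own. Clause 3 and Clause 6 remain in effect. Clause 3 is among the surviving provisions, so the answer is yes.

Yes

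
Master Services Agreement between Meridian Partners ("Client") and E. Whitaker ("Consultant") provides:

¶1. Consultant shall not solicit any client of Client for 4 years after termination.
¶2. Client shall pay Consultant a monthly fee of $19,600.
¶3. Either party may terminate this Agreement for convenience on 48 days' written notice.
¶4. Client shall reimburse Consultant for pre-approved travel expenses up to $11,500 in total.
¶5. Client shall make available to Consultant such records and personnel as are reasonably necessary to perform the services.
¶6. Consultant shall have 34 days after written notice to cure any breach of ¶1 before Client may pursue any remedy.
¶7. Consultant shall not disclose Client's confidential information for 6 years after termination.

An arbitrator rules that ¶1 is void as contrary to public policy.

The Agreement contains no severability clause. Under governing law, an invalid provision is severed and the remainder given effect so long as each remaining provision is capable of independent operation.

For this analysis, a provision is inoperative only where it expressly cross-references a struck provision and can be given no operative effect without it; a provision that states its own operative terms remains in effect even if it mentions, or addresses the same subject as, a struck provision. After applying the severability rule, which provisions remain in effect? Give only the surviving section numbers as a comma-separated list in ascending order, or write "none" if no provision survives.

¶1 is struck. The only function of ¶6 is the cure period for breach of ¶1, so it cannot stand once ¶1 is removed. Under the stated default rule, only provisions that cannot operate independently fall away; the rest are enforced. The provisions still in force are ¶2, ¶3, ¶4, ¶5, and ¶7.

2, 3, 4, 5, 7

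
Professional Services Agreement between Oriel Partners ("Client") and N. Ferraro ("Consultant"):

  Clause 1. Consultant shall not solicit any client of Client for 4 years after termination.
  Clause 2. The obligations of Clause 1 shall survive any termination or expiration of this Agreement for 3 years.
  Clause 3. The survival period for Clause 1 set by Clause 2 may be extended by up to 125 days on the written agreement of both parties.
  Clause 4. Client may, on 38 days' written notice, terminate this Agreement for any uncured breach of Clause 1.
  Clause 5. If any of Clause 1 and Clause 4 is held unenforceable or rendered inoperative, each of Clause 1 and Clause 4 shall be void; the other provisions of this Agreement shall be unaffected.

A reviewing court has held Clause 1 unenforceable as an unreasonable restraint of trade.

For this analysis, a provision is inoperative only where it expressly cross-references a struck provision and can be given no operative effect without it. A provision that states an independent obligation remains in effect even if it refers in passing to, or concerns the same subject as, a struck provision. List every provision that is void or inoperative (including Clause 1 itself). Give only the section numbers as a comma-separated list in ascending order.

Clause 1 is struck. Clause 2 merely fixes the survival period for Clause 1; with Clause 1 gone it has nothing to operate on and falls away. Clause 4 operates only by reference to Clause 1, so it falls with Clause 1. Clause 3 operates only by reference to Clause 2, so it falls with Clause 2. Clause 5 declares Clause 1 and Clause 4 mutually dependent; since one of them has fallen, all of them are of no effect. The remainder continues in force under Clause 5. Only Clause 5 remains in effect.

1, 2, 3, 4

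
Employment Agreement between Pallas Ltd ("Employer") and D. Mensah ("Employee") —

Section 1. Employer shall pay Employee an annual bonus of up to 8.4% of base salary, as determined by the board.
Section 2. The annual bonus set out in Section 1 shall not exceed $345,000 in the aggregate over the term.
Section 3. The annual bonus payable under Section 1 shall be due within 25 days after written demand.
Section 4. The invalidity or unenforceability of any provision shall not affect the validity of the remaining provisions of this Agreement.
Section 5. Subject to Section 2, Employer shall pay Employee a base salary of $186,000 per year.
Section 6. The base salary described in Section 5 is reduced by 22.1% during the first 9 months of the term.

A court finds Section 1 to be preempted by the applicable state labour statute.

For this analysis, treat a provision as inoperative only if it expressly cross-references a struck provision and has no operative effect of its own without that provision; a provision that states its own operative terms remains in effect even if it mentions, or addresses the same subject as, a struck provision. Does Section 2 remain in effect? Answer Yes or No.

No

Section 1 is struck. The whole of Section 2 is the aggregate cap on the annual bonus, defined by reference to Section 1, so Section 2 cannot stand once Section 1 is removed. Section 3 does nothing except set the payment deadline for the annual bonus by reference to Section 1; with Section 1 gone it has no independent effect and is inoperative. Although Section 5 refers to Section 2, its operative terms do not depend on Section 2, so it remains in effect. Under the severability clause in Section 4, the remaining provisions continue in force. Section 4, Section 5, and Section 6 remain in effect. Section 2 is among the inoperative provisions, so the answer is no.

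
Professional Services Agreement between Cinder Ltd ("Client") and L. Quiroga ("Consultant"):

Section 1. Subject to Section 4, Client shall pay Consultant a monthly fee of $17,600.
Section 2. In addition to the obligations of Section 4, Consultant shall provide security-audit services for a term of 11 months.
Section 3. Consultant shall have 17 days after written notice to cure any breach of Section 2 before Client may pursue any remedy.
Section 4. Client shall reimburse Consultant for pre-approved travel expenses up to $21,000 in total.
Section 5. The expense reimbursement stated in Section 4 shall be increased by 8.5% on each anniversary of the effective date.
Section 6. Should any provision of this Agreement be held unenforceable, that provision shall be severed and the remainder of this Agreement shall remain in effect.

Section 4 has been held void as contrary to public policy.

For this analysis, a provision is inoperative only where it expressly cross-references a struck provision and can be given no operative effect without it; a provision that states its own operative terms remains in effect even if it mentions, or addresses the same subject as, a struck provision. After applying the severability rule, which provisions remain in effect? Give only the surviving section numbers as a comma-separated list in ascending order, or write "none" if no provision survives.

1, 2, 3, 6

Section 4 is struck. Section 5 has no operative effect of its own apart from Section 4 and is therefore inoperative. Section 1 mentions Section 4 but its own obligation stands independently of Section 4, so Section 1 is not affected. Section 2 mentions Section 4 but its own obligation stands independently of Section 4, so Section 2 is not affected. Section 6 is a severability clause and preserves every provision that can still be given independent effect. Section 1, Section 2, Section 3, and Section 6 remain in effect.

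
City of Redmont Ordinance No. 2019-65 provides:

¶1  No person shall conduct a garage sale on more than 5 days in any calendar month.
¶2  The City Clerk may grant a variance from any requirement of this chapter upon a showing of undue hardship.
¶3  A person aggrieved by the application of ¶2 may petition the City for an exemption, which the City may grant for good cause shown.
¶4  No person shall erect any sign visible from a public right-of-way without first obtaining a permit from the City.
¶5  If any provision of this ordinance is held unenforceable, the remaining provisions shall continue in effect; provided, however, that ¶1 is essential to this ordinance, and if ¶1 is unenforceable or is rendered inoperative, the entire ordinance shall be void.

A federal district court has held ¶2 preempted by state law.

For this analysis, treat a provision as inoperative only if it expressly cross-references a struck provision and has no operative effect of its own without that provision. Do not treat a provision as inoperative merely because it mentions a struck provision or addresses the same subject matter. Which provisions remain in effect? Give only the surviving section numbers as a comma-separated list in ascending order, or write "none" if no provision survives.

¶2 is struck. ¶3 merely fixes the exemption procedure for ¶2; with ¶2 gone it has nothing to operate on and falls away. ¶5 makes ¶1 an essential term, but ¶1 is unaffected, so the severability proviso in ¶5 preserves the remaining provisions. The provisions still in force are ¶1, ¶4, and ¶5.

1, 4, 5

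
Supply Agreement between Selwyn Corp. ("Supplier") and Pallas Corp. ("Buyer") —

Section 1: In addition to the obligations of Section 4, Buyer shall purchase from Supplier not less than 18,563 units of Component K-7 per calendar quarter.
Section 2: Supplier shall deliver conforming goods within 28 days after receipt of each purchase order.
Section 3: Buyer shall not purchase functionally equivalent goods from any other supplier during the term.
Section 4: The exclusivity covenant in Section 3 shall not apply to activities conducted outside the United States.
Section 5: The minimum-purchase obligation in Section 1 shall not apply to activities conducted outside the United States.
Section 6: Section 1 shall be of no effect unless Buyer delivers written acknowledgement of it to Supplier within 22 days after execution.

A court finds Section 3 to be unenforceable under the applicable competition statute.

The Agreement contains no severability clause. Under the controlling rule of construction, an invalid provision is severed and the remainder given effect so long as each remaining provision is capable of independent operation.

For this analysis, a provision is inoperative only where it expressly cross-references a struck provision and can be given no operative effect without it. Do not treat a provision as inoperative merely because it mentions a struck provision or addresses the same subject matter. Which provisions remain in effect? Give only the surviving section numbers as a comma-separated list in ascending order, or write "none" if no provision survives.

1, 2, 5, 6

Section 3 is struck. Section 4 does nothing except set the carve-out from the exclusivity covenant by reference to Section 3; with Section 3 gone it has no independent effect and is inoperative. Section 1 mentions Section 4 but its own obligation stands independently of Section 4, so Section 1 is not affected. Under the stated default rule, only provisions that cannot operate independently fall away; the rest are enforced. Section 1, Section 2, Section 5, and Section 6 remain in effect.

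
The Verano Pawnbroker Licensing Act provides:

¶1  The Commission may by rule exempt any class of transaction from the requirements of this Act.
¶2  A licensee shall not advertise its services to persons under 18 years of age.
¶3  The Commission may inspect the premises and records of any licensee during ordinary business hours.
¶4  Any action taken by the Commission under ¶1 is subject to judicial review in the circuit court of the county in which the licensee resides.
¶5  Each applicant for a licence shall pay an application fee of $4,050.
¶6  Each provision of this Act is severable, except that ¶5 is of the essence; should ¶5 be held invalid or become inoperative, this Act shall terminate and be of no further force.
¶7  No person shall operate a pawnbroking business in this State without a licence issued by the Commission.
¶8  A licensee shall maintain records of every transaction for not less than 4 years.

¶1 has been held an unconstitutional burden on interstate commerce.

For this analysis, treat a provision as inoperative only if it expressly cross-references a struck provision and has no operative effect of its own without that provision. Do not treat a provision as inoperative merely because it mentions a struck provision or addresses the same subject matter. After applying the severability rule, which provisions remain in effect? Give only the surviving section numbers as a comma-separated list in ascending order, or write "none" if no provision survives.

¶1 is struck. ¶4 merely fixes the judicial-review right for ¶1; with ¶1 gone it has nothing to operate on and falls away. ¶6 makes ¶5 an essential term, but ¶5 is unaffected, so the severability proviso in ¶6 preserves the remaining provisions. The provisions still in force are ¶2, ¶3, ¶5, ¶6, ¶7, and ¶8.

2, 3, 5, 6, 7, 8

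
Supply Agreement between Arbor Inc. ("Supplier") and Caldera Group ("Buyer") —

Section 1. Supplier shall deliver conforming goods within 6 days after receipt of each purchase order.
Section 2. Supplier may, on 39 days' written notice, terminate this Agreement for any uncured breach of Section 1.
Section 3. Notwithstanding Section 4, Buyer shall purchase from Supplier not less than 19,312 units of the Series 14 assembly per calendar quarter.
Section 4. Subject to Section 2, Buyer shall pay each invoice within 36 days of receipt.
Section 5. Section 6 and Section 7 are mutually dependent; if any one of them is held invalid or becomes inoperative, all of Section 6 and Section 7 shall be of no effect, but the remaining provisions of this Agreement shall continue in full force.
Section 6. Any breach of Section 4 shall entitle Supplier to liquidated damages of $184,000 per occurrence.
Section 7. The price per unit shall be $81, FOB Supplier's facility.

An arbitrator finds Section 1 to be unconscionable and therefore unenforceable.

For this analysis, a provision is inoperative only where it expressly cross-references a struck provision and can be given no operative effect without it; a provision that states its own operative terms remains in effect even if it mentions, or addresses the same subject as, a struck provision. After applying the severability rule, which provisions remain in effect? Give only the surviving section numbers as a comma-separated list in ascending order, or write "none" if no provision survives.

3, 4, 5, 6, 7

Section 1 is struck. Section 2 merely fixes the termination right for breach of Section 1; with Section 1 gone it has nothing to operate on and falls away. Section 4 mentions Section 2 but its own obligation stands independently of Section 2, so Section 4 is not affected. Section 5 ties Section 6 and Section 7 together, but none of those is affected here; the remaining provisions continue in force under Section 5. The provisions still in force are Section 3, Section 4, Section 5, Section 6, and Section 7.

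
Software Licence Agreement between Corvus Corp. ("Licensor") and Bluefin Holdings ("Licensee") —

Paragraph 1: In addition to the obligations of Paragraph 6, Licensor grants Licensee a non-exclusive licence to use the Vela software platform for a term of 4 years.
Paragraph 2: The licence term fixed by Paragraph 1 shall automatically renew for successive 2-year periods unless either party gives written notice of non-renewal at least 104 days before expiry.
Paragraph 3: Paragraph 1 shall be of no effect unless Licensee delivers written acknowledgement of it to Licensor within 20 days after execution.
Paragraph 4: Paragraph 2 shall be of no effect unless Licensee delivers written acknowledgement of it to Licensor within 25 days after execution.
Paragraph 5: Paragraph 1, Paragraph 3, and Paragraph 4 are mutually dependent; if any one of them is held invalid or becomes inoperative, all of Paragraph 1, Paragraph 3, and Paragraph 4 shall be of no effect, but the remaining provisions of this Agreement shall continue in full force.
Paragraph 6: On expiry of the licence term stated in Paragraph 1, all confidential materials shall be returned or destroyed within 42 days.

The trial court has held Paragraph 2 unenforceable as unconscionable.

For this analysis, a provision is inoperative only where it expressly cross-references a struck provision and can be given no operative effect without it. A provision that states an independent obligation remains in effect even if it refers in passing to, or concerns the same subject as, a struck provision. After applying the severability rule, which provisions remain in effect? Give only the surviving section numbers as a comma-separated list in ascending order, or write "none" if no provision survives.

5

Paragraph 2 is struck. Paragraph 4 has no operative effect of its own apart from Paragraph 2 and is therefore inoperative. Paragraph 5 declares Paragraph 1, Paragraph 3, and Paragraph 4 mutually dependent; since one of them has fallen, all of them are of no effect. That brings down Paragraph 1 and Paragraph 3 as well. Paragraph 6 in turn depends solely on a provision now struck and likewise falls. The remainder continues in force under Paragraph 5. Only Paragraph 5 remains in effect.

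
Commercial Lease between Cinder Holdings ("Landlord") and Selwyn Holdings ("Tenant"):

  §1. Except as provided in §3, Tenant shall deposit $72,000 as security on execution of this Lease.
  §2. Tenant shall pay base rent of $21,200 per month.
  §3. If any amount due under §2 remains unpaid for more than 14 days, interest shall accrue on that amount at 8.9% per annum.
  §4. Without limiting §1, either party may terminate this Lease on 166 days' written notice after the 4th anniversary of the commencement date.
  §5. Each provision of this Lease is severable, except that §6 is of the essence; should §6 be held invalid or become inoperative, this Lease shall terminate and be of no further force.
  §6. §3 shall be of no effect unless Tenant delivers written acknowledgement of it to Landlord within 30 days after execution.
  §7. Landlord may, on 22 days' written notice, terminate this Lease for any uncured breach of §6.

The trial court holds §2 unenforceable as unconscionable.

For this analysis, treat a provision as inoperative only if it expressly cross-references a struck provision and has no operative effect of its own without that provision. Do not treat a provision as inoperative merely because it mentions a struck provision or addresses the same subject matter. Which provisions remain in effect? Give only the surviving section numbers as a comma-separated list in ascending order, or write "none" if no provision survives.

§2 is struck. §3 operates only by reference to §2, so it falls with §2. §6 operates only by reference to §3, so it falls with §3. §7 has no operative effect of its own apart from §6 and is therefore inoperative. §5 makes §6 an essential term, and §6 has been rendered inoperative by the cascade; under §5, the entire Lease is therefore void. No provision of the Lease survives.

none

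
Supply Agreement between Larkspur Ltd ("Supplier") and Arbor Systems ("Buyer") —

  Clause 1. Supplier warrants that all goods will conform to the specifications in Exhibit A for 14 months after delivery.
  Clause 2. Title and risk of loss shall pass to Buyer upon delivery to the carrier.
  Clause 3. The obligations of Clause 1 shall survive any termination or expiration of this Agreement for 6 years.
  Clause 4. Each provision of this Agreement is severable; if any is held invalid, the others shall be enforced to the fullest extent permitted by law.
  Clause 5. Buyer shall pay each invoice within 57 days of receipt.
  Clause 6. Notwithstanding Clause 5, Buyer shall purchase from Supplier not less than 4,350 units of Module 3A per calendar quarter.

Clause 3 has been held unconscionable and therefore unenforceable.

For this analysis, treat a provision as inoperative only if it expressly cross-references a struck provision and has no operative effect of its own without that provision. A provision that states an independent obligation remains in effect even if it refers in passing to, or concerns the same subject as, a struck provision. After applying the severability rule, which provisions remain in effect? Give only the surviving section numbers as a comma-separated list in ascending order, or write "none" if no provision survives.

Clause 3 is struck. Nothing else in the Agreement is defined by reference to Clause 3. Under the severability clause in Clause 4, the remaining provisions continue in force. The provisions still in force are Clause 1, Clause 2, Clause 4, Clause 5, and Clause 6.

1, 2, 4, 5, 6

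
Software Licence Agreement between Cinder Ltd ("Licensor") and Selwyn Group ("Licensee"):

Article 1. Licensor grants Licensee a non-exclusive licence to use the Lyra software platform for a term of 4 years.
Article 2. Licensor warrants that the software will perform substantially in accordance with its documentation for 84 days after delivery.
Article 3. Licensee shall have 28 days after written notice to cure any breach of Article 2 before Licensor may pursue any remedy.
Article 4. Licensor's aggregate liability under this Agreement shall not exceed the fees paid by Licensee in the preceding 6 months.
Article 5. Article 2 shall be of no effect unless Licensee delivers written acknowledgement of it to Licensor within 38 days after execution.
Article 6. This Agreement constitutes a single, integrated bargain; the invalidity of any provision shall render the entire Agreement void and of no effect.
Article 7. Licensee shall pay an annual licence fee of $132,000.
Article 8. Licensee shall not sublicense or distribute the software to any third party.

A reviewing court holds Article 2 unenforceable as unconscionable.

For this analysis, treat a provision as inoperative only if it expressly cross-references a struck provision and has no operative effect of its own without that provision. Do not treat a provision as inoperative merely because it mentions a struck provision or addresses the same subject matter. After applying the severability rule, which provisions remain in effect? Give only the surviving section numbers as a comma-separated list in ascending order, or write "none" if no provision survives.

none

Article 2 is struck. Article 3 has no operative effect of its own apart from Article 2 and is therefore inoperative. The only function of Article 5 is the acknowledgement condition for Article 2, so it cannot stand once Article 2 is removed. Article 6 provides that the Agreement is not severable, so the invalidity of any one provision voids the entire Agreement. No provision of the Agreement survives.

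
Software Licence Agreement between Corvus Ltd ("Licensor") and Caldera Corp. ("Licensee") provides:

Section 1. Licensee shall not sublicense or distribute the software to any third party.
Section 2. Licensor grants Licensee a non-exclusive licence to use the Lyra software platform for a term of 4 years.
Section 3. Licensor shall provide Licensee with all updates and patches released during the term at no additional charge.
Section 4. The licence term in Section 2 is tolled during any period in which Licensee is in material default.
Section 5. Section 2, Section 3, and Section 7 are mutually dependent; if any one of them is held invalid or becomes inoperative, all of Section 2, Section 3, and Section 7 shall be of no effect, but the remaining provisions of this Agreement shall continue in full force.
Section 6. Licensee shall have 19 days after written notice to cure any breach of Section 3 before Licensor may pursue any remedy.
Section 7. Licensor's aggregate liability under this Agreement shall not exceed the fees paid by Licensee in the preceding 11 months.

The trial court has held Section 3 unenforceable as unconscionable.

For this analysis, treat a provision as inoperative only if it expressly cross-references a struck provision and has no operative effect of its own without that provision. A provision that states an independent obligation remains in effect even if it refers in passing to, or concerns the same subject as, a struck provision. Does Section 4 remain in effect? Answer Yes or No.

Section 3 is struck. Section 6 operates only by reference to Section 3, so it falls with Section 3. Section 5 declares Section 2, Section 3, and Section 7 mutually dependent; since one of them has fallen, all of them are of no effect. That brings down Section 2 and Section 7 as well. Section 4 in turn depends solely on a provision now struck and likewise falls. The remainder continues in force under Section 5. The provisions still in force are Section 1 and Section 5. Section 4 is among the inoperative provisions, so the answer is no.

No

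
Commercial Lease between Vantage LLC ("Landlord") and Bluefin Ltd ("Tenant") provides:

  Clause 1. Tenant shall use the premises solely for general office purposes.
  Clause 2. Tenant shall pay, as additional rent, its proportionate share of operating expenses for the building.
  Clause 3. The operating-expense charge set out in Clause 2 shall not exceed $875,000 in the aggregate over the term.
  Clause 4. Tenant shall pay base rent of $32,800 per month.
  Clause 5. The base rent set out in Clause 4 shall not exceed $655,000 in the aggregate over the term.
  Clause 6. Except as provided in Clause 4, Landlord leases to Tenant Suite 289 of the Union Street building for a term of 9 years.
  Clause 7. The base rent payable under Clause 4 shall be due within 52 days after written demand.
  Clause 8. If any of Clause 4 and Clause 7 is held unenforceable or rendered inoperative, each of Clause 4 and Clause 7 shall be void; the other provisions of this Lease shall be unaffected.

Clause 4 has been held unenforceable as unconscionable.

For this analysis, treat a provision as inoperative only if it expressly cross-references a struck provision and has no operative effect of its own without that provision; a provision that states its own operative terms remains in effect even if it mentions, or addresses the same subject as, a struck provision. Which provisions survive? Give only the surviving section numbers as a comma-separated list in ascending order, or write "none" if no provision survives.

Clause 4 is struck. The whole of Clause 5 is the aggregate cap on the base rent, defined by reference to Clause 4, so Clause 5 cannot stand once Clause 4 is removed. The whole of Clause 7 is the payment deadline for the base rent, defined by reference to Clause 4, so Clause 7 cannot stand once Clause 4 is removed. Although Clause 6 refers to Clause 4, its operative terms do not depend on Clause 4, so it remains in effect. Clause 8 declares Clause 4 and Clause 7 mutually dependent; since one of them has fallen, all of them are of no effect. The remainder continues in force under Clause 8. That leaves Clause 1, Clause 2, Clause 3, Clause 6, and Clause 8 in effect.

1, 2, 3, 6, 8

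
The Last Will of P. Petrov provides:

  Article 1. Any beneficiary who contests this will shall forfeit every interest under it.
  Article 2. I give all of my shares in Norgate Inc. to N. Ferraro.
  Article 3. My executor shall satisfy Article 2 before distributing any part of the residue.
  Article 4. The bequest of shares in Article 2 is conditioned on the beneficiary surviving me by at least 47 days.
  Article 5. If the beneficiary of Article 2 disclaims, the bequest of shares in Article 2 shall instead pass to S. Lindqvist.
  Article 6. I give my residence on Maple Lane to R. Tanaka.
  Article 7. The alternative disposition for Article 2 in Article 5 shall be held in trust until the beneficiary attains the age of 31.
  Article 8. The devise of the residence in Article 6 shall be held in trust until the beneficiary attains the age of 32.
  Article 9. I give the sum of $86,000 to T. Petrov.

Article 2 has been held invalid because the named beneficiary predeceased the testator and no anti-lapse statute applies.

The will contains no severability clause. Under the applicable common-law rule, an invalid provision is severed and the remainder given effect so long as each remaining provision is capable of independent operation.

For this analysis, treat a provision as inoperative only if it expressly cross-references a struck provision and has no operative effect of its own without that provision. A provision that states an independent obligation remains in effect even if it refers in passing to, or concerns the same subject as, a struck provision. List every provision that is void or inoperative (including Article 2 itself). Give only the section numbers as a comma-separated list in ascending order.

2, 3, 4, 5, 7

Article 2 is struck. The only function of Article 3 is the priority direction for Article 2, so it cannot stand once Article 2 is removed. The only function of Article 4 is the survivorship condition on Article 2, so it cannot stand once Article 2 is removed. The only function of Article 5 is the alternative disposition for Article 2, so it cannot stand once Article 2 is removed. The only function of Article 7 is the trust for Article 5, so it cannot stand once Article 5 is removed. Under the stated default rule, only provisions that cannot operate independently fall away; the rest are enforced. The provisions still in force are Article 1, Article 6, Article 8, and Article 9.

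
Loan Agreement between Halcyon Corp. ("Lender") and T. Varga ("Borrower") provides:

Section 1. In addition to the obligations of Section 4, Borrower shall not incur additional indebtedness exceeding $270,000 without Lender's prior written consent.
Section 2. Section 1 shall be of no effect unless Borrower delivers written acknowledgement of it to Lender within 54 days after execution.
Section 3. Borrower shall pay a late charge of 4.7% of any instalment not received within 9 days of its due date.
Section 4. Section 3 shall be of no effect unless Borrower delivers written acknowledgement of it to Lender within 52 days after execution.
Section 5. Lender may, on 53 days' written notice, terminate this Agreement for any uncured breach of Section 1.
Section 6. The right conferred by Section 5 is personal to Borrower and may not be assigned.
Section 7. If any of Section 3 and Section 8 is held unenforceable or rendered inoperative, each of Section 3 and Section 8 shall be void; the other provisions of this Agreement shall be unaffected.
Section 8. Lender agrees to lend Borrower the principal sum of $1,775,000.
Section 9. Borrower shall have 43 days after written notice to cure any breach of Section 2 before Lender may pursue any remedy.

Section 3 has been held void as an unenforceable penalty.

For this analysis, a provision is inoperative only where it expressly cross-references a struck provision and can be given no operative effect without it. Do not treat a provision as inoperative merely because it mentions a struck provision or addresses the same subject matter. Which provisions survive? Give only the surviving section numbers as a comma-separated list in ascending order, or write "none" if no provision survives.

Section 3 is struck. The only function of Section 4 is the acknowledgement condition for Section 3, so it cannot stand once Section 3 is removed. Although Section 1 refers to Section 4, its operative terms do not depend on Section 4, so it remains in effect. Section 7 declares Section 3 and Section 8 mutually dependent; since one of them has fallen, all of them are of no effect. That brings down Section 8 as well. The remainder continues in force under Section 7. That leaves Section 1, Section 2, Section 5, Section 6, Section 7, and Section 9 in effect.

1, 2, 5, 6, 7, 9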